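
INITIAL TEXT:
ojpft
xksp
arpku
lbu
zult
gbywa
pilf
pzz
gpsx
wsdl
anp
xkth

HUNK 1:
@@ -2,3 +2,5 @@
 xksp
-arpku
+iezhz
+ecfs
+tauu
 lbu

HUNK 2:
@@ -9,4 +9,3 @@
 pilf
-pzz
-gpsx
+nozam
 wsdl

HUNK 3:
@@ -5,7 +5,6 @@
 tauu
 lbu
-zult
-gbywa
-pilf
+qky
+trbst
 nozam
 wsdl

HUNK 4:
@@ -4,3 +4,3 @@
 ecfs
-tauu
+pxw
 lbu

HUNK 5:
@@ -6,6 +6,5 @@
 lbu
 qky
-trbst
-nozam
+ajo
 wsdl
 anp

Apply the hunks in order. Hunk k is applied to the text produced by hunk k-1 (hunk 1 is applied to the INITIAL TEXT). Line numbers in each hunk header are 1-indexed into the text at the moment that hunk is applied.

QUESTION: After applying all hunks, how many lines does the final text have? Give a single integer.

Hunk 1: at line 2 remove [arpku] add [iezhz,ecfs,tauu] -> 14 lines: ojpft xksp iezhz ecfs tauu lbu zult gbywa pilf pzz gpsx wsdl anp xkth
Hunk 2: at line 9 remove [pzz,gpsx] add [nozam] -> 13 lines: ojpft xksp iezhz ecfs tauu lbu zult gbywa pilf nozam wsdl anp xkth
Hunk 3: at line 5 remove [zult,gbywa,pilf] add [qky,trbst] -> 12 lines: ojpft xksp iezhz ecfs tauu lbu qky trbst nozam wsdl anp xkth
Hunk 4: at line 4 remove [tauu] add [pxw] -> 12 lines: ojpft xksp iezhz ecfs pxw lbu qky trbst nozam wsdl anp xkth
Hunk 5: at line 6 remove [trbst,nozam] add [ajo] -> 11 lines: ojpft xksp iezhz ecfs pxw lbu qky ajo wsdl anp xkth
Final line count: 11

Answer: 11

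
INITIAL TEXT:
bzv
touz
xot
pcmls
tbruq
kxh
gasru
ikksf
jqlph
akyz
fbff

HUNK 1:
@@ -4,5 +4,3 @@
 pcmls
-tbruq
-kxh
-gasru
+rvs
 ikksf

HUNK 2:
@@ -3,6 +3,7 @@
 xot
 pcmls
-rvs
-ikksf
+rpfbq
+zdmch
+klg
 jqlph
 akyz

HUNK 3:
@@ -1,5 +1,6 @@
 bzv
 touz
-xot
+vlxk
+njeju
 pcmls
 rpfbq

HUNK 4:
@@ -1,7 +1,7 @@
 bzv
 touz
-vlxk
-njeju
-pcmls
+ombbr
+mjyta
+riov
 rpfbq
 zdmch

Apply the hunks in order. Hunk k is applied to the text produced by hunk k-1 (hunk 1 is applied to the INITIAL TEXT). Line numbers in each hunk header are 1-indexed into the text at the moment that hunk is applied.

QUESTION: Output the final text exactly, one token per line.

Hunk 1: at line 4 remove [tbruq,kxh,gasru] add [rvs] -> 9 lines: bzv touz xot pcmls rvs ikksf jqlph akyz fbff
Hunk 2: at line 3 remove [rvs,ikksf] add [rpfbq,zdmch,klg] -> 10 lines: bzv touz xot pcmls rpfbq zdmch klg jqlph akyz fbff
Hunk 3: at line 1 remove [xot] add [vlxk,njeju] -> 11 lines: bzv touz vlxk njeju pcmls rpfbq zdmch klg jqlph akyz fbff
Hunk 4: at line 1 remove [vlxk,njeju,pcmls] add [ombbr,mjyta,riov] -> 11 lines: bzv touz ombbr mjyta riov rpfbq zdmch klg jqlph akyz fbff

Answer: bzv
touz
ombbr
mjyta
riov
rpfbq
zdmch
klg
jqlph
akyz
fbff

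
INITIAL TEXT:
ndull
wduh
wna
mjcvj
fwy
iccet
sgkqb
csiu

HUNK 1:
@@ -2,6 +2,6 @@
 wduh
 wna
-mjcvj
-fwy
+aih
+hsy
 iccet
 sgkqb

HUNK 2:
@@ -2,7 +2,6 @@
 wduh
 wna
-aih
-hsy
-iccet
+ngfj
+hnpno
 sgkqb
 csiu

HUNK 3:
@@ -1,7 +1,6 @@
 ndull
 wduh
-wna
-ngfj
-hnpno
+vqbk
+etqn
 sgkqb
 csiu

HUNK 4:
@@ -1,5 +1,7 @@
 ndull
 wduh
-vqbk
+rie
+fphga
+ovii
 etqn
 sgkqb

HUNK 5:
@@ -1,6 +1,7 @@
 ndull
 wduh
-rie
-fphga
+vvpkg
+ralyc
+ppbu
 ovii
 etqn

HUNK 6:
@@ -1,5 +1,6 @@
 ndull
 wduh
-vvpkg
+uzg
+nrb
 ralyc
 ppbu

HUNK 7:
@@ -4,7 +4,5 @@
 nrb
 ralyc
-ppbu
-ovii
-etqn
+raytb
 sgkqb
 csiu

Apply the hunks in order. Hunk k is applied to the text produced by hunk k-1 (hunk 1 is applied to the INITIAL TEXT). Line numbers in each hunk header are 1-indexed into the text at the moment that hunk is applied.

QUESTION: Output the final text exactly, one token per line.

Answer: ndull
wduh
uzg
nrb
ralyc
raytb
sgkqb
csiu

Derivation:
Hunk 1: at line 2 remove [mjcvj,fwy] add [aih,hsy] -> 8 lines: ndull wduh wna aih hsy iccet sgkqb csiu
Hunk 2: at line 2 remove [aih,hsy,iccet] add [ngfj,hnpno] -> 7 lines: ndull wduh wna ngfj hnpno sgkqb csiu
Hunk 3: at line 1 remove [wna,ngfj,hnpno] add [vqbk,etqn] -> 6 lines: ndull wduh vqbk etqn sgkqb csiu
Hunk 4: at line 1 remove [vqbk] add [rie,fphga,ovii] -> 8 lines: ndull wduh rie fphga ovii etqn sgkqb csiu
Hunk 5: at line 1 remove [rie,fphga] add [vvpkg,ralyc,ppbu] -> 9 lines: ndull wduh vvpkg ralyc ppbu ovii etqn sgkqb csiu
Hunk 6: at line 1 remove [vvpkg] add [uzg,nrb] -> 10 lines: ndull wduh uzg nrb ralyc ppbu ovii etqn sgkqb csiu
Hunk 7: at line 4 remove [ppbu,ovii,etqn] add [raytb] -> 8 lines: ndull wduh uzg nrb ralyc raytb sgkqb csiu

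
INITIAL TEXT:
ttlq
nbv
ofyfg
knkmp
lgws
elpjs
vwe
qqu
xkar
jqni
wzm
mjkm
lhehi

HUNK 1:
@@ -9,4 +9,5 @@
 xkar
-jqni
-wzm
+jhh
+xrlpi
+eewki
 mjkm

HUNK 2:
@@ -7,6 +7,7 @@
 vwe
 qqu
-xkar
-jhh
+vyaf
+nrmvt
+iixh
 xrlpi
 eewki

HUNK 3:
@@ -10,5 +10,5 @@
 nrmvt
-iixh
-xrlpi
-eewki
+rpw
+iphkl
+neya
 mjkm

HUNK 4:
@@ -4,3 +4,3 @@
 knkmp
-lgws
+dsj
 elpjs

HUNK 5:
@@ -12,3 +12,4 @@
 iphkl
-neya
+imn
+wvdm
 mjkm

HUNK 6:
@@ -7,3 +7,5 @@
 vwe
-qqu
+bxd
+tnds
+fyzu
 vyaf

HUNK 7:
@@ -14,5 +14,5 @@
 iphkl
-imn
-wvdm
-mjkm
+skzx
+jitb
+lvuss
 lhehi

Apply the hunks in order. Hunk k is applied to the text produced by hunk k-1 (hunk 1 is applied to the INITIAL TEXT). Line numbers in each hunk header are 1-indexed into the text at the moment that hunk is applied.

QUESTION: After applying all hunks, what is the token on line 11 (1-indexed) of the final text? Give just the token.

Hunk 1: at line 9 remove [jqni,wzm] add [jhh,xrlpi,eewki] -> 14 lines: ttlq nbv ofyfg knkmp lgws elpjs vwe qqu xkar jhh xrlpi eewki mjkm lhehi
Hunk 2: at line 7 remove [xkar,jhh] add [vyaf,nrmvt,iixh] -> 15 lines: ttlq nbv ofyfg knkmp lgws elpjs vwe qqu vyaf nrmvt iixh xrlpi eewki mjkm lhehi
Hunk 3: at line 10 remove [iixh,xrlpi,eewki] add [rpw,iphkl,neya] -> 15 lines: ttlq nbv ofyfg knkmp lgws elpjs vwe qqu vyaf nrmvt rpw iphkl neya mjkm lhehi
Hunk 4: at line 4 remove [lgws] add [dsj] -> 15 lines: ttlq nbv ofyfg knkmp dsj elpjs vwe qqu vyaf nrmvt rpw iphkl neya mjkm lhehi
Hunk 5: at line 12 remove [neya] add [imn,wvdm] -> 16 lines: ttlq nbv ofyfg knkmp dsj elpjs vwe qqu vyaf nrmvt rpw iphkl imn wvdm mjkm lhehi
Hunk 6: at line 7 remove [qqu] add [bxd,tnds,fyzu] -> 18 lines: ttlq nbv ofyfg knkmp dsj elpjs vwe bxd tnds fyzu vyaf nrmvt rpw iphkl imn wvdm mjkm lhehi
Hunk 7: at line 14 remove [imn,wvdm,mjkm] add [skzx,jitb,lvuss] -> 18 lines: ttlq nbv ofyfg knkmp dsj elpjs vwe bxd tnds fyzu vyaf nrmvt rpw iphkl skzx jitb lvuss lhehi
Final line 11: vyaf

Answer: vyaf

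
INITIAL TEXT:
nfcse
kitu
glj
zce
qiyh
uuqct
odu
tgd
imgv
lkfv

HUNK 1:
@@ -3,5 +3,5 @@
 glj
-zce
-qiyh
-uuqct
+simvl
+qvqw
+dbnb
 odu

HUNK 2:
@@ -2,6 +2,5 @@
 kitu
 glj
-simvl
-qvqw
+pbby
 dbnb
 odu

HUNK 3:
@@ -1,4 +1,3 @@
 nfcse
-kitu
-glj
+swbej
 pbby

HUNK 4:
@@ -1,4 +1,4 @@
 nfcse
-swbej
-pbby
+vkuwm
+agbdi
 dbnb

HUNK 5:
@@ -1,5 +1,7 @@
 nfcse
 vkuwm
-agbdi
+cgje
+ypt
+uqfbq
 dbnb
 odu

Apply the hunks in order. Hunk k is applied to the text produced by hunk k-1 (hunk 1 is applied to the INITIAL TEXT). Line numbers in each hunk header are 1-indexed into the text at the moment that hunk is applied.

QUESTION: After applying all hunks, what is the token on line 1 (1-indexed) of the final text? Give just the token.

Hunk 1: at line 3 remove [zce,qiyh,uuqct] add [simvl,qvqw,dbnb] -> 10 lines: nfcse kitu glj simvl qvqw dbnb odu tgd imgv lkfv
Hunk 2: at line 2 remove [simvl,qvqw] add [pbby] -> 9 lines: nfcse kitu glj pbby dbnb odu tgd imgv lkfv
Hunk 3: at line 1 remove [kitu,glj] add [swbej] -> 8 lines: nfcse swbej pbby dbnb odu tgd imgv lkfv
Hunk 4: at line 1 remove [swbej,pbby] add [vkuwm,agbdi] -> 8 lines: nfcse vkuwm agbdi dbnb odu tgd imgv lkfv
Hunk 5: at line 1 remove [agbdi] add [cgje,ypt,uqfbq] -> 10 lines: nfcse vkuwm cgje ypt uqfbq dbnb odu tgd imgv lkfv
Final line 1: nfcse

Answer: nfcse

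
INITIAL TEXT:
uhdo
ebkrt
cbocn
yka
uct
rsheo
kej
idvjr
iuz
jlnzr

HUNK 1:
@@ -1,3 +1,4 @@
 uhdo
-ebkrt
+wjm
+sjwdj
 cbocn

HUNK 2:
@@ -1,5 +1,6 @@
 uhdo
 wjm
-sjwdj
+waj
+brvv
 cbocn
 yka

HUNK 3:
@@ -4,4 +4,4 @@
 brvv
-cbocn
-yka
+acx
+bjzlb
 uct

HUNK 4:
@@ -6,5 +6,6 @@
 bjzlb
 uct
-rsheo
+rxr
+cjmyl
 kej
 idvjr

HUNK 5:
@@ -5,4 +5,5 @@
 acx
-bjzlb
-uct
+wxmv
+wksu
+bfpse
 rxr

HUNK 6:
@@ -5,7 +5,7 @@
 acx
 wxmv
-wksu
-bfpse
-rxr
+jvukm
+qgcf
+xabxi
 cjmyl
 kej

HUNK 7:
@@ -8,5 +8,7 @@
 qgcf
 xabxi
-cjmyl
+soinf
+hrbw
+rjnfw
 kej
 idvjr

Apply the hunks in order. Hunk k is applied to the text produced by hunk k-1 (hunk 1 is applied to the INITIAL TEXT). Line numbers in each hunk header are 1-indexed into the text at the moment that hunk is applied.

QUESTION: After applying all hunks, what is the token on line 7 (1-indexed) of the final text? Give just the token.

Hunk 1: at line 1 remove [ebkrt] add [wjm,sjwdj] -> 11 lines: uhdo wjm sjwdj cbocn yka uct rsheo kej idvjr iuz jlnzr
Hunk 2: at line 1 remove [sjwdj] add [waj,brvv] -> 12 lines: uhdo wjm waj brvv cbocn yka uct rsheo kej idvjr iuz jlnzr
Hunk 3: at line 4 remove [cbocn,yka] add [acx,bjzlb] -> 12 lines: uhdo wjm waj brvv acx bjzlb uct rsheo kej idvjr iuz jlnzr
Hunk 4: at line 6 remove [rsheo] add [rxr,cjmyl] -> 13 lines: uhdo wjm waj brvv acx bjzlb uct rxr cjmyl kej idvjr iuz jlnzr
Hunk 5: at line 5 remove [bjzlb,uct] add [wxmv,wksu,bfpse] -> 14 lines: uhdo wjm waj brvv acx wxmv wksu bfpse rxr cjmyl kej idvjr iuz jlnzr
Hunk 6: at line 5 remove [wksu,bfpse,rxr] add [jvukm,qgcf,xabxi] -> 14 lines: uhdo wjm waj brvv acx wxmv jvukm qgcf xabxi cjmyl kej idvjr iuz jlnzr
Hunk 7: at line 8 remove [cjmyl] add [soinf,hrbw,rjnfw] -> 16 lines: uhdo wjm waj brvv acx wxmv jvukm qgcf xabxi soinf hrbw rjnfw kej idvjr iuz jlnzr
Final line 7: jvukm

Answer: jvukm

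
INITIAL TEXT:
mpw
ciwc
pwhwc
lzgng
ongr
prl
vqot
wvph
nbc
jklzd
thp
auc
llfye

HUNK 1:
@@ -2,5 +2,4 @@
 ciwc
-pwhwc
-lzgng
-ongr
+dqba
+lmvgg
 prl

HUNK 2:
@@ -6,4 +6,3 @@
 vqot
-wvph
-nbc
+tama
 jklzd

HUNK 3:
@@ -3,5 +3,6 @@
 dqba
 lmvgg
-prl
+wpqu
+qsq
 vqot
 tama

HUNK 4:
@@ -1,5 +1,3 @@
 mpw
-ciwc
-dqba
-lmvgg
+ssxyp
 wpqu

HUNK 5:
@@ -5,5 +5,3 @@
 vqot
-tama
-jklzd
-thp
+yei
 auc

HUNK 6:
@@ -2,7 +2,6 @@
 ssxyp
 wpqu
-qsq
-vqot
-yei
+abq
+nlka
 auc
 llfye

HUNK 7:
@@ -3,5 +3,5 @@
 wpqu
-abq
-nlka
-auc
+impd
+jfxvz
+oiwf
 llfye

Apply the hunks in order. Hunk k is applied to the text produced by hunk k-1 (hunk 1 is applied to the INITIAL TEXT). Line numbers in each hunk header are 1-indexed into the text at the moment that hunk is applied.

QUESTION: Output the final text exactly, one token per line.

Answer: mpw
ssxyp
wpqu
impd
jfxvz
oiwf
llfye

Derivation:
Hunk 1: at line 2 remove [pwhwc,lzgng,ongr] add [dqba,lmvgg] -> 12 lines: mpw ciwc dqba lmvgg prl vqot wvph nbc jklzd thp auc llfye
Hunk 2: at line 6 remove [wvph,nbc] add [tama] -> 11 lines: mpw ciwc dqba lmvgg prl vqot tama jklzd thp auc llfye
Hunk 3: at line 3 remove [prl] add [wpqu,qsq] -> 12 lines: mpw ciwc dqba lmvgg wpqu qsq vqot tama jklzd thp auc llfye
Hunk 4: at line 1 remove [ciwc,dqba,lmvgg] add [ssxyp] -> 10 lines: mpw ssxyp wpqu qsq vqot tama jklzd thp auc llfye
Hunk 5: at line 5 remove [tama,jklzd,thp] add [yei] -> 8 lines: mpw ssxyp wpqu qsq vqot yei auc llfye
Hunk 6: at line 2 remove [qsq,vqot,yei] add [abq,nlka] -> 7 lines: mpw ssxyp wpqu abq nlka auc llfye
Hunk 7: at line 3 remove [abq,nlka,auc] add [impd,jfxvz,oiwf] -> 7 lines: mpw ssxyp wpqu impd jfxvz oiwf llfye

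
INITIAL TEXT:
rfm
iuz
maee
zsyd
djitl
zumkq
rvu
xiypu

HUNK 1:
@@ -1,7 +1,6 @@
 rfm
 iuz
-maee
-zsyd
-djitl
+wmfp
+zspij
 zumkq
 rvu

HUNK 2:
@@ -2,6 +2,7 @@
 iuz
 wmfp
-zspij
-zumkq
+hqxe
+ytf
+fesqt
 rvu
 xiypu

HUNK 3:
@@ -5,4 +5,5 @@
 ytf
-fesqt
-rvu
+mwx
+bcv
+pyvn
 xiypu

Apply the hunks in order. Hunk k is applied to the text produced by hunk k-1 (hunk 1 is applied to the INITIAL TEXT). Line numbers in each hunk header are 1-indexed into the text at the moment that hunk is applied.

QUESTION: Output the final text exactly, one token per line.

Hunk 1: at line 1 remove [maee,zsyd,djitl] add [wmfp,zspij] -> 7 lines: rfm iuz wmfp zspij zumkq rvu xiypu
Hunk 2: at line 2 remove [zspij,zumkq] add [hqxe,ytf,fesqt] -> 8 lines: rfm iuz wmfp hqxe ytf fesqt rvu xiypu
Hunk 3: at line 5 remove [fesqt,rvu] add [mwx,bcv,pyvn] -> 9 lines: rfm iuz wmfp hqxe ytf mwx bcv pyvn xiypu

Answer: rfm
iuz
wmfp
hqxe
ytf
mwx
bcv
pyvn
xiypu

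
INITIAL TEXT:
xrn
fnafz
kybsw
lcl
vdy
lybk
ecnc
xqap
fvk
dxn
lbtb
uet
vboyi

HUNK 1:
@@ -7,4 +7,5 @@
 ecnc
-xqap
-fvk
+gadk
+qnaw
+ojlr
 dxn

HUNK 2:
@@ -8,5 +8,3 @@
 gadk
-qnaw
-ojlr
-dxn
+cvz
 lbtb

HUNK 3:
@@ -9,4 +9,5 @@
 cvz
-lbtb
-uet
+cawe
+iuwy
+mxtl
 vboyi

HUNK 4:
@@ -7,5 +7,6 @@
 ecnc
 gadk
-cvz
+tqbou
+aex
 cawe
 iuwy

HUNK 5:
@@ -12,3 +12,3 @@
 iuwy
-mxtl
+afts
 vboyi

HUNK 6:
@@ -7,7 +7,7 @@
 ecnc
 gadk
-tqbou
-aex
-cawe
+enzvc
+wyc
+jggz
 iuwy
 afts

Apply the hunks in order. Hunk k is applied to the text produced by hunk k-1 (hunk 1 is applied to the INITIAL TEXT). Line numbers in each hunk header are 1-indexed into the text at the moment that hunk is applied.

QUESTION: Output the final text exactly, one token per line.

Hunk 1: at line 7 remove [xqap,fvk] add [gadk,qnaw,ojlr] -> 14 lines: xrn fnafz kybsw lcl vdy lybk ecnc gadk qnaw ojlr dxn lbtb uet vboyi
Hunk 2: at line 8 remove [qnaw,ojlr,dxn] add [cvz] -> 12 lines: xrn fnafz kybsw lcl vdy lybk ecnc gadk cvz lbtb uet vboyi
Hunk 3: at line 9 remove [lbtb,uet] add [cawe,iuwy,mxtl] -> 13 lines: xrn fnafz kybsw lcl vdy lybk ecnc gadk cvz cawe iuwy mxtl vboyi
Hunk 4: at line 7 remove [cvz] add [tqbou,aex] -> 14 lines: xrn fnafz kybsw lcl vdy lybk ecnc gadk tqbou aex cawe iuwy mxtl vboyi
Hunk 5: at line 12 remove [mxtl] add [afts] -> 14 lines: xrn fnafz kybsw lcl vdy lybk ecnc gadk tqbou aex cawe iuwy afts vboyi
Hunk 6: at line 7 remove [tqbou,aex,cawe] add [enzvc,wyc,jggz] -> 14 lines: xrn fnafz kybsw lcl vdy lybk ecnc gadk enzvc wyc jggz iuwy afts vboyi

Answer: xrn
fnafz
kybsw
lcl
vdy
lybk
ecnc
gadk
enzvc
wyc
jggz
iuwy
afts
vboyi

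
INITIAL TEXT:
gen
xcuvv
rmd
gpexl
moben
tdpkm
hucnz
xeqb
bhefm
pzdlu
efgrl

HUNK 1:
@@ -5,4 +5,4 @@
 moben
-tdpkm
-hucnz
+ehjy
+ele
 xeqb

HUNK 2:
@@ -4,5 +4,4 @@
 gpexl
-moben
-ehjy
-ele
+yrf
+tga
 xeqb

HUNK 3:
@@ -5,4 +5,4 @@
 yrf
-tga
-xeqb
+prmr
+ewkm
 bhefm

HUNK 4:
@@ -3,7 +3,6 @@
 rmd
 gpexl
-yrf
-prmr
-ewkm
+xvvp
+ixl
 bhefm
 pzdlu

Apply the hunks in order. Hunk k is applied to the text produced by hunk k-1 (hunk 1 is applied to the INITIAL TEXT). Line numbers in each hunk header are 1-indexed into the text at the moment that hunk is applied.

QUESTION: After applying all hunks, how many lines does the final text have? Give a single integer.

Hunk 1: at line 5 remove [tdpkm,hucnz] add [ehjy,ele] -> 11 lines: gen xcuvv rmd gpexl moben ehjy ele xeqb bhefm pzdlu efgrl
Hunk 2: at line 4 remove [moben,ehjy,ele] add [yrf,tga] -> 10 lines: gen xcuvv rmd gpexl yrf tga xeqb bhefm pzdlu efgrl
Hunk 3: at line 5 remove [tga,xeqb] add [prmr,ewkm] -> 10 lines: gen xcuvv rmd gpexl yrf prmr ewkm bhefm pzdlu efgrl
Hunk 4: at line 3 remove [yrf,prmr,ewkm] add [xvvp,ixl] -> 9 lines: gen xcuvv rmd gpexl xvvp ixl bhefm pzdlu efgrl
Final line count: 9

Answer: 9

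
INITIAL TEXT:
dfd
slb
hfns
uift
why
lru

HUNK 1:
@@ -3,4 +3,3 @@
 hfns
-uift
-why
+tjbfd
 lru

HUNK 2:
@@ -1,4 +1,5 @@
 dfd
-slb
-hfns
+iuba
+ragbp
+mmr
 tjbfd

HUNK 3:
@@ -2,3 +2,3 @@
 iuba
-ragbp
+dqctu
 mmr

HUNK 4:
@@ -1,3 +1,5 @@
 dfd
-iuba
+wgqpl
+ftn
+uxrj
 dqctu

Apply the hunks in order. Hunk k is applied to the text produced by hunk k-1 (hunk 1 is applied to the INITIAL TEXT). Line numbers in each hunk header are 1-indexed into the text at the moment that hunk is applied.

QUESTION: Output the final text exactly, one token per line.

Hunk 1: at line 3 remove [uift,why] add [tjbfd] -> 5 lines: dfd slb hfns tjbfd lru
Hunk 2: at line 1 remove [slb,hfns] add [iuba,ragbp,mmr] -> 6 lines: dfd iuba ragbp mmr tjbfd lru
Hunk 3: at line 2 remove [ragbp] add [dqctu] -> 6 lines: dfd iuba dqctu mmr tjbfd lru
Hunk 4: at line 1 remove [iuba] add [wgqpl,ftn,uxrj] -> 8 lines: dfd wgqpl ftn uxrj dqctu mmr tjbfd lru

Answer: dfd
wgqpl
ftn
uxrj
dqctu
mmr
tjbfd
lru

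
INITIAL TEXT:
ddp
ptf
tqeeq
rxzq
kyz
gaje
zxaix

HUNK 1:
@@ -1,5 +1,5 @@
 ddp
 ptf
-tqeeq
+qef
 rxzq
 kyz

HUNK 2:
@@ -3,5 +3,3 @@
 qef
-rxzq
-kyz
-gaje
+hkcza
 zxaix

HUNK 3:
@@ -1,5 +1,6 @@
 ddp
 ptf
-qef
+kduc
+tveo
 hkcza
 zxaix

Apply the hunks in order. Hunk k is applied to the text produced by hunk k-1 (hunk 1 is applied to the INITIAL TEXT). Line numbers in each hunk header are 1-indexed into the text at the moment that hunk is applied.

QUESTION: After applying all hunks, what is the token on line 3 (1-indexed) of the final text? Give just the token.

Answer: kduc

Derivation:
Hunk 1: at line 1 remove [tqeeq] add [qef] -> 7 lines: ddp ptf qef rxzq kyz gaje zxaix
Hunk 2: at line 3 remove [rxzq,kyz,gaje] add [hkcza] -> 5 lines: ddp ptf qef hkcza zxaix
Hunk 3: at line 1 remove [qef] add [kduc,tveo] -> 6 lines: ddp ptf kduc tveo hkcza zxaix
Final line 3: kduc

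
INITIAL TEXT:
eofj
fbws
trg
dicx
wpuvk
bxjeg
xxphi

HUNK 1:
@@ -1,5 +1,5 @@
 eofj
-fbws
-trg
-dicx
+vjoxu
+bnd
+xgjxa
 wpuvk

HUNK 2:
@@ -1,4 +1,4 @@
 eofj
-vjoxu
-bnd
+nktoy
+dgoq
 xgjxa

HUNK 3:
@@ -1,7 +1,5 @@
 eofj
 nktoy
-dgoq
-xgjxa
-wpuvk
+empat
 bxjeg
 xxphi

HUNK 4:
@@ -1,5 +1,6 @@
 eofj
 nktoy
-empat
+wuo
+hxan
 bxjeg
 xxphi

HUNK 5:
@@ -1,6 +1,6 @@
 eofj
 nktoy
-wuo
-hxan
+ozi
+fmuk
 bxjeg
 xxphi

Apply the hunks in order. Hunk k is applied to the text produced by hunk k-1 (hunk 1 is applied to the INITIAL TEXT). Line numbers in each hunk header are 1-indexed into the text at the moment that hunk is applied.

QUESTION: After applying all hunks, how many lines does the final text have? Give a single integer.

Hunk 1: at line 1 remove [fbws,trg,dicx] add [vjoxu,bnd,xgjxa] -> 7 lines: eofj vjoxu bnd xgjxa wpuvk bxjeg xxphi
Hunk 2: at line 1 remove [vjoxu,bnd] add [nktoy,dgoq] -> 7 lines: eofj nktoy dgoq xgjxa wpuvk bxjeg xxphi
Hunk 3: at line 1 remove [dgoq,xgjxa,wpuvk] add [empat] -> 5 lines: eofj nktoy empat bxjeg xxphi
Hunk 4: at line 1 remove [empat] add [wuo,hxan] -> 6 lines: eofj nktoy wuo hxan bxjeg xxphi
Hunk 5: at line 1 remove [wuo,hxan] add [ozi,fmuk] -> 6 lines: eofj nktoy ozi fmuk bxjeg xxphi
Final line count: 6

Answer: 6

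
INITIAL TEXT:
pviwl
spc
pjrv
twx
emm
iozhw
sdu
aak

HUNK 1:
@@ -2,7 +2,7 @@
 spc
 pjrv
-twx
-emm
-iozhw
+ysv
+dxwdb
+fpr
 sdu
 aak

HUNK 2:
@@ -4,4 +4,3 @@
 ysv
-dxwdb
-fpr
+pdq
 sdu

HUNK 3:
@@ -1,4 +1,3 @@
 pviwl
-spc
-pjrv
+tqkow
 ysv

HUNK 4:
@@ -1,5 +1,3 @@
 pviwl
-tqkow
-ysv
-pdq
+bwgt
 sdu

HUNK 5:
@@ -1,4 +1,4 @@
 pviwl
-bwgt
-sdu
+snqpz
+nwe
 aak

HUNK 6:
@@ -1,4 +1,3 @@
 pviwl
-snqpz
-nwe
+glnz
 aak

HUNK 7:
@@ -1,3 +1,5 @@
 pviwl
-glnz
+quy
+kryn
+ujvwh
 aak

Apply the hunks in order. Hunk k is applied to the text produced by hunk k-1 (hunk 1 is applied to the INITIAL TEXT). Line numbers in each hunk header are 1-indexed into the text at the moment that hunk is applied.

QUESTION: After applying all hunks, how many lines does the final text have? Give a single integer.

Hunk 1: at line 2 remove [twx,emm,iozhw] add [ysv,dxwdb,fpr] -> 8 lines: pviwl spc pjrv ysv dxwdb fpr sdu aak
Hunk 2: at line 4 remove [dxwdb,fpr] add [pdq] -> 7 lines: pviwl spc pjrv ysv pdq sdu aak
Hunk 3: at line 1 remove [spc,pjrv] add [tqkow] -> 6 lines: pviwl tqkow ysv pdq sdu aak
Hunk 4: at line 1 remove [tqkow,ysv,pdq] add [bwgt] -> 4 lines: pviwl bwgt sdu aak
Hunk 5: at line 1 remove [bwgt,sdu] add [snqpz,nwe] -> 4 lines: pviwl snqpz nwe aak
Hunk 6: at line 1 remove [snqpz,nwe] add [glnz] -> 3 lines: pviwl glnz aak
Hunk 7: at line 1 remove [glnz] add [quy,kryn,ujvwh] -> 5 lines: pviwl quy kryn ujvwh aak
Final line count: 5

Answer: 5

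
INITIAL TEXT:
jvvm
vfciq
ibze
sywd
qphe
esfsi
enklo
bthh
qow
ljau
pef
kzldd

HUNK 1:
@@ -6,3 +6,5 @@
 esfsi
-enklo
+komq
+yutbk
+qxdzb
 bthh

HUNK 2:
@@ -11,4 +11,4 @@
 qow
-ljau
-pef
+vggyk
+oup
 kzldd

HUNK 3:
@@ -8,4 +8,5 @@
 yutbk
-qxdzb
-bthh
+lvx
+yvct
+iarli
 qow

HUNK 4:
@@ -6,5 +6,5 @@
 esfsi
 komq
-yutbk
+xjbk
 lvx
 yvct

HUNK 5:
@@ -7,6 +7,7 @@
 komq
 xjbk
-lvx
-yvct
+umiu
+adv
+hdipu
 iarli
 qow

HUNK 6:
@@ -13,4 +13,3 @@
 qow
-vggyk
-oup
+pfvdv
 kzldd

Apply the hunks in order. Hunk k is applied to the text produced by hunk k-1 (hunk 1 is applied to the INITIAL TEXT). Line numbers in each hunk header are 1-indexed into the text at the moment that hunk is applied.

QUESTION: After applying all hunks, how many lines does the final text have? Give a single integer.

Answer: 15

Derivation:
Hunk 1: at line 6 remove [enklo] add [komq,yutbk,qxdzb] -> 14 lines: jvvm vfciq ibze sywd qphe esfsi komq yutbk qxdzb bthh qow ljau pef kzldd
Hunk 2: at line 11 remove [ljau,pef] add [vggyk,oup] -> 14 lines: jvvm vfciq ibze sywd qphe esfsi komq yutbk qxdzb bthh qow vggyk oup kzldd
Hunk 3: at line 8 remove [qxdzb,bthh] add [lvx,yvct,iarli] -> 15 lines: jvvm vfciq ibze sywd qphe esfsi komq yutbk lvx yvct iarli qow vggyk oup kzldd
Hunk 4: at line 6 remove [yutbk] add [xjbk] -> 15 lines: jvvm vfciq ibze sywd qphe esfsi komq xjbk lvx yvct iarli qow vggyk oup kzldd
Hunk 5: at line 7 remove [lvx,yvct] add [umiu,adv,hdipu] -> 16 lines: jvvm vfciq ibze sywd qphe esfsi komq xjbk umiu adv hdipu iarli qow vggyk oup kzldd
Hunk 6: at line 13 remove [vggyk,oup] add [pfvdv] -> 15 lines: jvvm vfciq ibze sywd qphe esfsi komq xjbk umiu adv hdipu iarli qow pfvdv kzldd
Final line count: 15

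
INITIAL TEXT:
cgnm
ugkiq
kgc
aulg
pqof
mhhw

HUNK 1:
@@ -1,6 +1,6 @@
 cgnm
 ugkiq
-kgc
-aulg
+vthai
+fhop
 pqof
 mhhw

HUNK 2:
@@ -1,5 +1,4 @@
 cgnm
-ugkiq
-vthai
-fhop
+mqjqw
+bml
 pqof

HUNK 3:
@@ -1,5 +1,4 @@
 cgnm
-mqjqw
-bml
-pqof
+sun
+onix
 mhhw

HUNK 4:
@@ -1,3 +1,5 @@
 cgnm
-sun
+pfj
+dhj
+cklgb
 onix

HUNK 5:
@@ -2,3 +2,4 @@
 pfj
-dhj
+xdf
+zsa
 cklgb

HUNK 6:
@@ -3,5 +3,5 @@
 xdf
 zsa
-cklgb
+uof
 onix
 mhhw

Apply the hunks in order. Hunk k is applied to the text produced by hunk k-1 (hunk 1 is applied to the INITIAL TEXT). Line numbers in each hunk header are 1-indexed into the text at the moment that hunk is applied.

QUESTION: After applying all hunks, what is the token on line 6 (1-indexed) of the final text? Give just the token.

Answer: onix

Derivation:
Hunk 1: at line 1 remove [kgc,aulg] add [vthai,fhop] -> 6 lines: cgnm ugkiq vthai fhop pqof mhhw
Hunk 2: at line 1 remove [ugkiq,vthai,fhop] add [mqjqw,bml] -> 5 lines: cgnm mqjqw bml pqof mhhw
Hunk 3: at line 1 remove [mqjqw,bml,pqof] add [sun,onix] -> 4 lines: cgnm sun onix mhhw
Hunk 4: at line 1 remove [sun] add [pfj,dhj,cklgb] -> 6 lines: cgnm pfj dhj cklgb onix mhhw
Hunk 5: at line 2 remove [dhj] add [xdf,zsa] -> 7 lines: cgnm pfj xdf zsa cklgb onix mhhw
Hunk 6: at line 3 remove [cklgb] add [uof] -> 7 lines: cgnm pfj xdf zsa uof onix mhhw
Final line 6: onix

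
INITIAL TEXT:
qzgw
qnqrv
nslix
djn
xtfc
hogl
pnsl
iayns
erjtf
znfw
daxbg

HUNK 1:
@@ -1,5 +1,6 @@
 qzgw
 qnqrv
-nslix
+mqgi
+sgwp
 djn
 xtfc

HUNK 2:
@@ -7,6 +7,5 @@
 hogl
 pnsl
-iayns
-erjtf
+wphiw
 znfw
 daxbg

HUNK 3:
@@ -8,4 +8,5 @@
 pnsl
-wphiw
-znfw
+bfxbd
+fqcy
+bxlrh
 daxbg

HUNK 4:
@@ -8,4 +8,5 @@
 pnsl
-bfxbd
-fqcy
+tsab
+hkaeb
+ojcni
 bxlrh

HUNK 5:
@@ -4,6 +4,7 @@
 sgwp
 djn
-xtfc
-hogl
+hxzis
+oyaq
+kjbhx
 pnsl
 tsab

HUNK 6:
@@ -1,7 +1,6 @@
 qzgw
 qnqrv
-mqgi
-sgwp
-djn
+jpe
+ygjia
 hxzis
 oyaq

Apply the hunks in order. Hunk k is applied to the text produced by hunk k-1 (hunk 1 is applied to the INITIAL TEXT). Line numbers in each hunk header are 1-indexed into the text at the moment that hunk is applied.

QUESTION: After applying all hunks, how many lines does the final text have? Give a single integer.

Answer: 13

Derivation:
Hunk 1: at line 1 remove [nslix] add [mqgi,sgwp] -> 12 lines: qzgw qnqrv mqgi sgwp djn xtfc hogl pnsl iayns erjtf znfw daxbg
Hunk 2: at line 7 remove [iayns,erjtf] add [wphiw] -> 11 lines: qzgw qnqrv mqgi sgwp djn xtfc hogl pnsl wphiw znfw daxbg
Hunk 3: at line 8 remove [wphiw,znfw] add [bfxbd,fqcy,bxlrh] -> 12 lines: qzgw qnqrv mqgi sgwp djn xtfc hogl pnsl bfxbd fqcy bxlrh daxbg
Hunk 4: at line 8 remove [bfxbd,fqcy] add [tsab,hkaeb,ojcni] -> 13 lines: qzgw qnqrv mqgi sgwp djn xtfc hogl pnsl tsab hkaeb ojcni bxlrh daxbg
Hunk 5: at line 4 remove [xtfc,hogl] add [hxzis,oyaq,kjbhx] -> 14 lines: qzgw qnqrv mqgi sgwp djn hxzis oyaq kjbhx pnsl tsab hkaeb ojcni bxlrh daxbg
Hunk 6: at line 1 remove [mqgi,sgwp,djn] add [jpe,ygjia] -> 13 lines: qzgw qnqrv jpe ygjia hxzis oyaq kjbhx pnsl tsab hkaeb ojcni bxlrh daxbg
Final line count: 13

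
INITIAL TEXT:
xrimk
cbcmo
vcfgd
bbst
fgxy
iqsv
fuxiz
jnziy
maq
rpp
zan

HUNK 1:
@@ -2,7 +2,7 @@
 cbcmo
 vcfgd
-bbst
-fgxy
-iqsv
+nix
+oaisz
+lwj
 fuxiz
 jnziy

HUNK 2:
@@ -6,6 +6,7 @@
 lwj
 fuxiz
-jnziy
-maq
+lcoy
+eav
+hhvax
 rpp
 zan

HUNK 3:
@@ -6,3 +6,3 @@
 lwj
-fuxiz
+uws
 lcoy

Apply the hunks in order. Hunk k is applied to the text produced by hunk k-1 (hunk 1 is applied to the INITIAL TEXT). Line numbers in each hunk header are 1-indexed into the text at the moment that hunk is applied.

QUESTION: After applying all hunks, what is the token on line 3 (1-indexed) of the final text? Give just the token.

Answer: vcfgd

Derivation:
Hunk 1: at line 2 remove [bbst,fgxy,iqsv] add [nix,oaisz,lwj] -> 11 lines: xrimk cbcmo vcfgd nix oaisz lwj fuxiz jnziy maq rpp zan
Hunk 2: at line 6 remove [jnziy,maq] add [lcoy,eav,hhvax] -> 12 lines: xrimk cbcmo vcfgd nix oaisz lwj fuxiz lcoy eav hhvax rpp zan
Hunk 3: at line 6 remove [fuxiz] add [uws] -> 12 lines: xrimk cbcmo vcfgd nix oaisz lwj uws lcoy eav hhvax rpp zan
Final line 3: vcfgd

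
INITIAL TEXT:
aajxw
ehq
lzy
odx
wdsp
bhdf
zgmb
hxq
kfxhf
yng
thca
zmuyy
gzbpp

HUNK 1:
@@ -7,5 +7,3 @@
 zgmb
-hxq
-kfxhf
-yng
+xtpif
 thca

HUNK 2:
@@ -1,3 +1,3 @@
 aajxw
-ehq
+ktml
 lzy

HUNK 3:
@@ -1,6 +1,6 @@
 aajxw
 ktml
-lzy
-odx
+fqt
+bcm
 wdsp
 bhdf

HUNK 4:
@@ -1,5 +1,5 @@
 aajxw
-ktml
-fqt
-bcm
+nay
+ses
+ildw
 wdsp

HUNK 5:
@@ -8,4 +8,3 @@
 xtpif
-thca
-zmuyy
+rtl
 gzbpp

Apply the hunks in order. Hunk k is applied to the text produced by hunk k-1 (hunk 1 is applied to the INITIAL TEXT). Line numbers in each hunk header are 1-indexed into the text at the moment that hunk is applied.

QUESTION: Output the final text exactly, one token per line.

Answer: aajxw
nay
ses
ildw
wdsp
bhdf
zgmb
xtpif
rtl
gzbpp

Derivation:
Hunk 1: at line 7 remove [hxq,kfxhf,yng] add [xtpif] -> 11 lines: aajxw ehq lzy odx wdsp bhdf zgmb xtpif thca zmuyy gzbpp
Hunk 2: at line 1 remove [ehq] add [ktml] -> 11 lines: aajxw ktml lzy odx wdsp bhdf zgmb xtpif thca zmuyy gzbpp
Hunk 3: at line 1 remove [lzy,odx] add [fqt,bcm] -> 11 lines: aajxw ktml fqt bcm wdsp bhdf zgmb xtpif thca zmuyy gzbpp
Hunk 4: at line 1 remove [ktml,fqt,bcm] add [nay,ses,ildw] -> 11 lines: aajxw nay ses ildw wdsp bhdf zgmb xtpif thca zmuyy gzbpp
Hunk 5: at line 8 remove [thca,zmuyy] add [rtl] -> 10 lines: aajxw nay ses ildw wdsp bhdf zgmb xtpif rtl gzbpp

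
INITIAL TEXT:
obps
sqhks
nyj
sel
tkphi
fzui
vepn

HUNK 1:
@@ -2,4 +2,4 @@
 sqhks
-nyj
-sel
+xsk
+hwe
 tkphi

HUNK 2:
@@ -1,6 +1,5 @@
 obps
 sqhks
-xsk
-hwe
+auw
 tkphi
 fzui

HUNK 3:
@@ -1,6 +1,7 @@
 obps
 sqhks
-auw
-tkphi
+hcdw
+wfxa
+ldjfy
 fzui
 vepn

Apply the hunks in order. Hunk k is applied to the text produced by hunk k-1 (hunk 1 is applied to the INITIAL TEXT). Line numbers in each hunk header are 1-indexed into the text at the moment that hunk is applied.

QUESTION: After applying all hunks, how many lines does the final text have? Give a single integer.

Hunk 1: at line 2 remove [nyj,sel] add [xsk,hwe] -> 7 lines: obps sqhks xsk hwe tkphi fzui vepn
Hunk 2: at line 1 remove [xsk,hwe] add [auw] -> 6 lines: obps sqhks auw tkphi fzui vepn
Hunk 3: at line 1 remove [auw,tkphi] add [hcdw,wfxa,ldjfy] -> 7 lines: obps sqhks hcdw wfxa ldjfy fzui vepn
Final line count: 7

Answer: 7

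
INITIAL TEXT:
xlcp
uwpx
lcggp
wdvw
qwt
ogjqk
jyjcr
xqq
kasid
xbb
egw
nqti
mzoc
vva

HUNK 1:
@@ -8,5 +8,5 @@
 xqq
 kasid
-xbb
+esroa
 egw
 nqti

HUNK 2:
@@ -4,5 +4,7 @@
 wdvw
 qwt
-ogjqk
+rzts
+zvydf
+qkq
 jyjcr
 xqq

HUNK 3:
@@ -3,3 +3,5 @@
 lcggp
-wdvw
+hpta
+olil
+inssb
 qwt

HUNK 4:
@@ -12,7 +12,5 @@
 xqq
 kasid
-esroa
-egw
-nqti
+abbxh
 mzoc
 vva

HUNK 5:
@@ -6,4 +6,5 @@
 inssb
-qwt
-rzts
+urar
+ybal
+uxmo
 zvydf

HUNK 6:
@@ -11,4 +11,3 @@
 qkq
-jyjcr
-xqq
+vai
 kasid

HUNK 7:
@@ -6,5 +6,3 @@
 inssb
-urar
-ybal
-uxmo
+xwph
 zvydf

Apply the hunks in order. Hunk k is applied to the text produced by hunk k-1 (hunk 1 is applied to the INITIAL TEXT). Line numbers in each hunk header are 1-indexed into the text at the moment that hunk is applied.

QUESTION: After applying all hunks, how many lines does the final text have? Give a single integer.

Hunk 1: at line 8 remove [xbb] add [esroa] -> 14 lines: xlcp uwpx lcggp wdvw qwt ogjqk jyjcr xqq kasid esroa egw nqti mzoc vva
Hunk 2: at line 4 remove [ogjqk] add [rzts,zvydf,qkq] -> 16 lines: xlcp uwpx lcggp wdvw qwt rzts zvydf qkq jyjcr xqq kasid esroa egw nqti mzoc vva
Hunk 3: at line 3 remove [wdvw] add [hpta,olil,inssb] -> 18 lines: xlcp uwpx lcggp hpta olil inssb qwt rzts zvydf qkq jyjcr xqq kasid esroa egw nqti mzoc vva
Hunk 4: at line 12 remove [esroa,egw,nqti] add [abbxh] -> 16 lines: xlcp uwpx lcggp hpta olil inssb qwt rzts zvydf qkq jyjcr xqq kasid abbxh mzoc vva
Hunk 5: at line 6 remove [qwt,rzts] add [urar,ybal,uxmo] -> 17 lines: xlcp uwpx lcggp hpta olil inssb urar ybal uxmo zvydf qkq jyjcr xqq kasid abbxh mzoc vva
Hunk 6: at line 11 remove [jyjcr,xqq] add [vai] -> 16 lines: xlcp uwpx lcggp hpta olil inssb urar ybal uxmo zvydf qkq vai kasid abbxh mzoc vva
Hunk 7: at line 6 remove [urar,ybal,uxmo] add [xwph] -> 14 lines: xlcp uwpx lcggp hpta olil inssb xwph zvydf qkq vai kasid abbxh mzoc vva
Final line count: 14

Answer: 14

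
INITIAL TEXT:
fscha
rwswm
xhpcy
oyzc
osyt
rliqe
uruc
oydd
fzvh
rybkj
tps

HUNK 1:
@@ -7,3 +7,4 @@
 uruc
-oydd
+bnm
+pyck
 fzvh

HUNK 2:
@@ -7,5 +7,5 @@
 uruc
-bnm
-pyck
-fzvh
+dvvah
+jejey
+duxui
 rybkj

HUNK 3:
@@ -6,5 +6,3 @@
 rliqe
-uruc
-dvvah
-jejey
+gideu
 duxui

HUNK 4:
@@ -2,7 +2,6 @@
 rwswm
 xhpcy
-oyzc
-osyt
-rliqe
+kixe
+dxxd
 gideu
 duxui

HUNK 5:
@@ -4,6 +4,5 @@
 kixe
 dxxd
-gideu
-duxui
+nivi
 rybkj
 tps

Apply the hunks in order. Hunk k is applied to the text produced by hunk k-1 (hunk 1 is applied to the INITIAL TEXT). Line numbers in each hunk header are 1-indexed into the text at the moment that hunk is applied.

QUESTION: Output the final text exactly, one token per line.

Hunk 1: at line 7 remove [oydd] add [bnm,pyck] -> 12 lines: fscha rwswm xhpcy oyzc osyt rliqe uruc bnm pyck fzvh rybkj tps
Hunk 2: at line 7 remove [bnm,pyck,fzvh] add [dvvah,jejey,duxui] -> 12 lines: fscha rwswm xhpcy oyzc osyt rliqe uruc dvvah jejey duxui rybkj tps
Hunk 3: at line 6 remove [uruc,dvvah,jejey] add [gideu] -> 10 lines: fscha rwswm xhpcy oyzc osyt rliqe gideu duxui rybkj tps
Hunk 4: at line 2 remove [oyzc,osyt,rliqe] add [kixe,dxxd] -> 9 lines: fscha rwswm xhpcy kixe dxxd gideu duxui rybkj tps
Hunk 5: at line 4 remove [gideu,duxui] add [nivi] -> 8 lines: fscha rwswm xhpcy kixe dxxd nivi rybkj tps

Answer: fscha
rwswm
xhpcy
kixe
dxxd
nivi
rybkj
tps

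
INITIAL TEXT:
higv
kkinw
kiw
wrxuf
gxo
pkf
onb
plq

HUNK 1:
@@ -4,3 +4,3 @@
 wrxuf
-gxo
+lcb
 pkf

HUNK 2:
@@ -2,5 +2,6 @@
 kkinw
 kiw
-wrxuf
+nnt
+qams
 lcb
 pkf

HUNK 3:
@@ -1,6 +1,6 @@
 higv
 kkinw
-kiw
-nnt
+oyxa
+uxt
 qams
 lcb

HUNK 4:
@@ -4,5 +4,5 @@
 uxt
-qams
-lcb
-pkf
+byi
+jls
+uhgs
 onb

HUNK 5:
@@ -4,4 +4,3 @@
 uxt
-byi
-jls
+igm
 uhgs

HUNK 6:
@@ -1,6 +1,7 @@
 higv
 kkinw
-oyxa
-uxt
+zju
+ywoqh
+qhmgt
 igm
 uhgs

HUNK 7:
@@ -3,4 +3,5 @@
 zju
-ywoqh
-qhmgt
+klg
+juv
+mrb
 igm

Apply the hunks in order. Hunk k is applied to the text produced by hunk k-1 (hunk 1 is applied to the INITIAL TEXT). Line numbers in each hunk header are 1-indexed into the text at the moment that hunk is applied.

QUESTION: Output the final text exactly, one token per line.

Answer: higv
kkinw
zju
klg
juv
mrb
igm
uhgs
onb
plq

Derivation:
Hunk 1: at line 4 remove [gxo] add [lcb] -> 8 lines: higv kkinw kiw wrxuf lcb pkf onb plq
Hunk 2: at line 2 remove [wrxuf] add [nnt,qams] -> 9 lines: higv kkinw kiw nnt qams lcb pkf onb plq
Hunk 3: at line 1 remove [kiw,nnt] add [oyxa,uxt] -> 9 lines: higv kkinw oyxa uxt qams lcb pkf onb plq
Hunk 4: at line 4 remove [qams,lcb,pkf] add [byi,jls,uhgs] -> 9 lines: higv kkinw oyxa uxt byi jls uhgs onb plq
Hunk 5: at line 4 remove [byi,jls] add [igm] -> 8 lines: higv kkinw oyxa uxt igm uhgs onb plq
Hunk 6: at line 1 remove [oyxa,uxt] add [zju,ywoqh,qhmgt] -> 9 lines: higv kkinw zju ywoqh qhmgt igm uhgs onb plq
Hunk 7: at line 3 remove [ywoqh,qhmgt] add [klg,juv,mrb] -> 10 lines: higv kkinw zju klg juv mrb igm uhgs onb plq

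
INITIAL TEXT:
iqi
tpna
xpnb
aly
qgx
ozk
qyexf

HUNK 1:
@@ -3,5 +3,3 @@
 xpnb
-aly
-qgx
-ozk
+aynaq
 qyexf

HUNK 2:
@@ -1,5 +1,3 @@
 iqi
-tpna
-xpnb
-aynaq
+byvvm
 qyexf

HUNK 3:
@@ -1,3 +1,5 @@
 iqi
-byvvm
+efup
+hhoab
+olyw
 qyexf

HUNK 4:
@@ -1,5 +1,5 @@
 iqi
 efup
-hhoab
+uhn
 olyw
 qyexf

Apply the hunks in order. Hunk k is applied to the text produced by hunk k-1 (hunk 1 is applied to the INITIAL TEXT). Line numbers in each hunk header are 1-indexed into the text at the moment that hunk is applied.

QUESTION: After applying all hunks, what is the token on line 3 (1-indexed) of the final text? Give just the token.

Answer: uhn

Derivation:
Hunk 1: at line 3 remove [aly,qgx,ozk] add [aynaq] -> 5 lines: iqi tpna xpnb aynaq qyexf
Hunk 2: at line 1 remove [tpna,xpnb,aynaq] add [byvvm] -> 3 lines: iqi byvvm qyexf
Hunk 3: at line 1 remove [byvvm] add [efup,hhoab,olyw] -> 5 lines: iqi efup hhoab olyw qyexf
Hunk 4: at line 1 remove [hhoab] add [uhn] -> 5 lines: iqi efup uhn olyw qyexf
Final line 3: uhn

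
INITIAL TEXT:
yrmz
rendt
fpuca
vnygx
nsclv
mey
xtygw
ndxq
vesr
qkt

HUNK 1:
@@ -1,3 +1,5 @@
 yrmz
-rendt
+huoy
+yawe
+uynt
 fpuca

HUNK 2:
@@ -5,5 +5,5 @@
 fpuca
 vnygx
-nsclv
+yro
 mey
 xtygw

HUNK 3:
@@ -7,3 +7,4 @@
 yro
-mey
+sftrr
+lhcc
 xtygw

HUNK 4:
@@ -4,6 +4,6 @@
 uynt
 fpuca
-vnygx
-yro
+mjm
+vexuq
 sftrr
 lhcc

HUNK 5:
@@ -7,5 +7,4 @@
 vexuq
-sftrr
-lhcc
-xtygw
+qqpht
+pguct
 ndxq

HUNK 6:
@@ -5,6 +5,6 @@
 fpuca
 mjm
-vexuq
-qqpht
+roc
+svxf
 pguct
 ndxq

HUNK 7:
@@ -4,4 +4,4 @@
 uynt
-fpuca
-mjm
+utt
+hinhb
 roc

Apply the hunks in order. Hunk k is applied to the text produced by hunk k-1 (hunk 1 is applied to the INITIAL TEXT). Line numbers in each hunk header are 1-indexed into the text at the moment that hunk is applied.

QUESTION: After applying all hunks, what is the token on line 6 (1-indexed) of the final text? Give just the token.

Answer: hinhb

Derivation:
Hunk 1: at line 1 remove [rendt] add [huoy,yawe,uynt] -> 12 lines: yrmz huoy yawe uynt fpuca vnygx nsclv mey xtygw ndxq vesr qkt
Hunk 2: at line 5 remove [nsclv] add [yro] -> 12 lines: yrmz huoy yawe uynt fpuca vnygx yro mey xtygw ndxq vesr qkt
Hunk 3: at line 7 remove [mey] add [sftrr,lhcc] -> 13 lines: yrmz huoy yawe uynt fpuca vnygx yro sftrr lhcc xtygw ndxq vesr qkt
Hunk 4: at line 4 remove [vnygx,yro] add [mjm,vexuq] -> 13 lines: yrmz huoy yawe uynt fpuca mjm vexuq sftrr lhcc xtygw ndxq vesr qkt
Hunk 5: at line 7 remove [sftrr,lhcc,xtygw] add [qqpht,pguct] -> 12 lines: yrmz huoy yawe uynt fpuca mjm vexuq qqpht pguct ndxq vesr qkt
Hunk 6: at line 5 remove [vexuq,qqpht] add [roc,svxf] -> 12 lines: yrmz huoy yawe uynt fpuca mjm roc svxf pguct ndxq vesr qkt
Hunk 7: at line 4 remove [fpuca,mjm] add [utt,hinhb] -> 12 lines: yrmz huoy yawe uynt utt hinhb roc svxf pguct ndxq vesr qkt
Final line 6: hinhb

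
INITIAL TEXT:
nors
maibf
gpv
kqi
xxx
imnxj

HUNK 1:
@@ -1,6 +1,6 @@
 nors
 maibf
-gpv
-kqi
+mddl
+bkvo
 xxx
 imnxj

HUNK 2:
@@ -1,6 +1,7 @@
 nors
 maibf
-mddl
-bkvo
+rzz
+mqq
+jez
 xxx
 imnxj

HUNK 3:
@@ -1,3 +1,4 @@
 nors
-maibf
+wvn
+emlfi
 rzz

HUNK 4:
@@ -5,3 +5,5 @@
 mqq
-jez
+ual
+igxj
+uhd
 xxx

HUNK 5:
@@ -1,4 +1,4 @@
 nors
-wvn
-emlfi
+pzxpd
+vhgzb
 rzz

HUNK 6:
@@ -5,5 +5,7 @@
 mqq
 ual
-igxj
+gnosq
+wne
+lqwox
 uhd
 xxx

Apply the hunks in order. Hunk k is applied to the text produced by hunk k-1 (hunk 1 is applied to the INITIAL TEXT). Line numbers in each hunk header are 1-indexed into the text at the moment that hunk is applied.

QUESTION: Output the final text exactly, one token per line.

Answer: nors
pzxpd
vhgzb
rzz
mqq
ual
gnosq
wne
lqwox
uhd
xxx
imnxj

Derivation:
Hunk 1: at line 1 remove [gpv,kqi] add [mddl,bkvo] -> 6 lines: nors maibf mddl bkvo xxx imnxj
Hunk 2: at line 1 remove [mddl,bkvo] add [rzz,mqq,jez] -> 7 lines: nors maibf rzz mqq jez xxx imnxj
Hunk 3: at line 1 remove [maibf] add [wvn,emlfi] -> 8 lines: nors wvn emlfi rzz mqq jez xxx imnxj
Hunk 4: at line 5 remove [jez] add [ual,igxj,uhd] -> 10 lines: nors wvn emlfi rzz mqq ual igxj uhd xxx imnxj
Hunk 5: at line 1 remove [wvn,emlfi] add [pzxpd,vhgzb] -> 10 lines: nors pzxpd vhgzb rzz mqq ual igxj uhd xxx imnxj
Hunk 6: at line 5 remove [igxj] add [gnosq,wne,lqwox] -> 12 lines: nors pzxpd vhgzb rzz mqq ual gnosq wne lqwox uhd xxx imnxj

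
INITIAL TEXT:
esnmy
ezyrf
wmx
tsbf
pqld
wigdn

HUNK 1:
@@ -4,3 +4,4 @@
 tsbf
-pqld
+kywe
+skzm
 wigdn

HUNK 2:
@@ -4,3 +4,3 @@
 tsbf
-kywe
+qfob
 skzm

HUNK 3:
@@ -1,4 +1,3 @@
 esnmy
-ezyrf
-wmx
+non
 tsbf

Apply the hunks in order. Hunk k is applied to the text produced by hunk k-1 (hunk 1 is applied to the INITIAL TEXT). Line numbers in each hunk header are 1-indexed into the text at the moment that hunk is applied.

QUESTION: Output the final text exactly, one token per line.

Answer: esnmy
non
tsbf
qfob
skzm
wigdn

Derivation:
Hunk 1: at line 4 remove [pqld] add [kywe,skzm] -> 7 lines: esnmy ezyrf wmx tsbf kywe skzm wigdn
Hunk 2: at line 4 remove [kywe] add [qfob] -> 7 lines: esnmy ezyrf wmx tsbf qfob skzm wigdn
Hunk 3: at line 1 remove [ezyrf,wmx] add [non] -> 6 lines: esnmy non tsbf qfob skzm wigdn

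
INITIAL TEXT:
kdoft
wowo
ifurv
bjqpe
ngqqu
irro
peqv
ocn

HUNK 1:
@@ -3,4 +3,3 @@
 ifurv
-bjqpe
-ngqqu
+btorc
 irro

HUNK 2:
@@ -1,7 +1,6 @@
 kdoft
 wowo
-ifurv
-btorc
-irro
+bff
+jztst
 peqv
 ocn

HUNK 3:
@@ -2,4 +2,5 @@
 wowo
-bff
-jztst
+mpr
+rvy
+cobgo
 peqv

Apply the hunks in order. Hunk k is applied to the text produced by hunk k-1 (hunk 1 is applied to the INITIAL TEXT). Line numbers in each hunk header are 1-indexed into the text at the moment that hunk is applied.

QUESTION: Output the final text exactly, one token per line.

Hunk 1: at line 3 remove [bjqpe,ngqqu] add [btorc] -> 7 lines: kdoft wowo ifurv btorc irro peqv ocn
Hunk 2: at line 1 remove [ifurv,btorc,irro] add [bff,jztst] -> 6 lines: kdoft wowo bff jztst peqv ocn
Hunk 3: at line 2 remove [bff,jztst] add [mpr,rvy,cobgo] -> 7 lines: kdoft wowo mpr rvy cobgo peqv ocn

Answer: kdoft
wowo
mpr
rvy
cobgo
peqv
ocn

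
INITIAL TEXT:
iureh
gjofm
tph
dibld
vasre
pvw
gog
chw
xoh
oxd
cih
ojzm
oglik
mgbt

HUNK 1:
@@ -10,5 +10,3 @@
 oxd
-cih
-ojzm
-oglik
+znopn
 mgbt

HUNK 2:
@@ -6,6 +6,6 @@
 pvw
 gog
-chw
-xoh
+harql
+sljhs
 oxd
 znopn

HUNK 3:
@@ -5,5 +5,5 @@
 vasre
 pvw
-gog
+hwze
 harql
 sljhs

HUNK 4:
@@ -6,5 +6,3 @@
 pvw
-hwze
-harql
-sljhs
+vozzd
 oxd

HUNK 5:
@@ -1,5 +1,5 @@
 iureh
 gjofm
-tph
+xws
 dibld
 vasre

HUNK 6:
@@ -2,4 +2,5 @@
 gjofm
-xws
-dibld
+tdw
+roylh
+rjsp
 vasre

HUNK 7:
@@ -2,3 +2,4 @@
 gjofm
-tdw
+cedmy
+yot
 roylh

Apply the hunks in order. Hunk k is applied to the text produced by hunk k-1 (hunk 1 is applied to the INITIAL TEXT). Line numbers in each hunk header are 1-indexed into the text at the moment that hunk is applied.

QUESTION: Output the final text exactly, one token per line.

Answer: iureh
gjofm
cedmy
yot
roylh
rjsp
vasre
pvw
vozzd
oxd
znopn
mgbt

Derivation:
Hunk 1: at line 10 remove [cih,ojzm,oglik] add [znopn] -> 12 lines: iureh gjofm tph dibld vasre pvw gog chw xoh oxd znopn mgbt
Hunk 2: at line 6 remove [chw,xoh] add [harql,sljhs] -> 12 lines: iureh gjofm tph dibld vasre pvw gog harql sljhs oxd znopn mgbt
Hunk 3: at line 5 remove [gog] add [hwze] -> 12 lines: iureh gjofm tph dibld vasre pvw hwze harql sljhs oxd znopn mgbt
Hunk 4: at line 6 remove [hwze,harql,sljhs] add [vozzd] -> 10 lines: iureh gjofm tph dibld vasre pvw vozzd oxd znopn mgbt
Hunk 5: at line 1 remove [tph] add [xws] -> 10 lines: iureh gjofm xws dibld vasre pvw vozzd oxd znopn mgbt
Hunk 6: at line 2 remove [xws,dibld] add [tdw,roylh,rjsp] -> 11 lines: iureh gjofm tdw roylh rjsp vasre pvw vozzd oxd znopn mgbt
Hunk 7: at line 2 remove [tdw] add [cedmy,yot] -> 12 lines: iureh gjofm cedmy yot roylh rjsp vasre pvw vozzd oxd znopn mgbt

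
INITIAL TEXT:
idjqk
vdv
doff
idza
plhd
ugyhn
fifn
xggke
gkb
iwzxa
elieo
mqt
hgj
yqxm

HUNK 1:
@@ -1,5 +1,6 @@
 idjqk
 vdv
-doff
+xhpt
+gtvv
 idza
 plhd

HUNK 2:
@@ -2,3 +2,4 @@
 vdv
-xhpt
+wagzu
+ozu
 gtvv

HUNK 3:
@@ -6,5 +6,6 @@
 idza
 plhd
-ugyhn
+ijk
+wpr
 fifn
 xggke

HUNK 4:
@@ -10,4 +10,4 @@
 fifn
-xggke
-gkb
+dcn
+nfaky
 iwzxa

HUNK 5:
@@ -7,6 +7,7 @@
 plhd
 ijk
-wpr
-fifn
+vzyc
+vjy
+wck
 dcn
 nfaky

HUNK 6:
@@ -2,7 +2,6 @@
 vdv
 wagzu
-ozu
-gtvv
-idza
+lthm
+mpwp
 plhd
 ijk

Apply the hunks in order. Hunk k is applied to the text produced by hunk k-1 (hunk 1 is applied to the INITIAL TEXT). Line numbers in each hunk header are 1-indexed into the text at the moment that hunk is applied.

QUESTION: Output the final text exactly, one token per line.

Hunk 1: at line 1 remove [doff] add [xhpt,gtvv] -> 15 lines: idjqk vdv xhpt gtvv idza plhd ugyhn fifn xggke gkb iwzxa elieo mqt hgj yqxm
Hunk 2: at line 2 remove [xhpt] add [wagzu,ozu] -> 16 lines: idjqk vdv wagzu ozu gtvv idza plhd ugyhn fifn xggke gkb iwzxa elieo mqt hgj yqxm
Hunk 3: at line 6 remove [ugyhn] add [ijk,wpr] -> 17 lines: idjqk vdv wagzu ozu gtvv idza plhd ijk wpr fifn xggke gkb iwzxa elieo mqt hgj yqxm
Hunk 4: at line 10 remove [xggke,gkb] add [dcn,nfaky] -> 17 lines: idjqk vdv wagzu ozu gtvv idza plhd ijk wpr fifn dcn nfaky iwzxa elieo mqt hgj yqxm
Hunk 5: at line 7 remove [wpr,fifn] add [vzyc,vjy,wck] -> 18 lines: idjqk vdv wagzu ozu gtvv idza plhd ijk vzyc vjy wck dcn nfaky iwzxa elieo mqt hgj yqxm
Hunk 6: at line 2 remove [ozu,gtvv,idza] add [lthm,mpwp] -> 17 lines: idjqk vdv wagzu lthm mpwp plhd ijk vzyc vjy wck dcn nfaky iwzxa elieo mqt hgj yqxm

Answer: idjqk
vdv
wagzu
lthm
mpwp
plhd
ijk
vzyc
vjy
wck
dcn
nfaky
iwzxa
elieo
mqt
hgj
yqxm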